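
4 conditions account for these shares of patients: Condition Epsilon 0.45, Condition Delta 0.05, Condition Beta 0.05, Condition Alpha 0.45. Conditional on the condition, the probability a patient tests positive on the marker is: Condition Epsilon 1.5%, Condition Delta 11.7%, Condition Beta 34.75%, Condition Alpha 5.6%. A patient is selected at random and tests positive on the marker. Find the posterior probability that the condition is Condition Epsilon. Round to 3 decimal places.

0.122

Compute prior × likelihood for every hypothesis:
  Condition Epsilon: 0.45 × 0.015 = 0.00675
  Condition Delta: 0.05 × 0.117 = 0.00585
  Condition Beta: 0.05 × 0.3475 = 0.017375
  Condition Alpha: 0.45 × 0.056 = 0.0252
Normalizing constant = 0.055175.
P(Condition Epsilon | evidence) = 0.00675 / 0.055175 ≈ 0.122.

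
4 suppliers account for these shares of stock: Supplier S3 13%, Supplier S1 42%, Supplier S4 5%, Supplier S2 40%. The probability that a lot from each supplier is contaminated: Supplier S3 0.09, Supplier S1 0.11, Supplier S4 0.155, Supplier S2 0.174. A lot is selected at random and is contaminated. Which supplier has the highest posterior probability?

Supplier S2

Compute prior × likelihood for every hypothesis:
  Supplier S3: 0.13 × 0.09 = 0.0117
  Supplier S1: 0.42 × 0.11 = 0.0462
  Supplier S4: 0.05 × 0.155 = 0.00775
  Supplier S2: 0.4 × 0.174 = 0.0696
Normalizing constant = 0.13525.
Largest term belongs to Supplier S2, so Supplier S2 is most probable.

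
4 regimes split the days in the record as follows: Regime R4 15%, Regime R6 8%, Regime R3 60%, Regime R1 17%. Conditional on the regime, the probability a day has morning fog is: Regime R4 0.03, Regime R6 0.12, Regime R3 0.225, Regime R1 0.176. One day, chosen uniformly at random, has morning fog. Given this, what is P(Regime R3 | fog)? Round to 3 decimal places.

0.754

Compute prior × likelihood for every hypothesis:
  Regime R4: 0.15 × 0.03 = 0.0045
  Regime R6: 0.08 × 0.12 = 0.0096
  Regime R3: 0.6 × 0.225 = 0.135
  Regime R1: 0.17 × 0.176 = 0.02992
Normalizing constant = 0.17902.
P(Regime R3 | evidence) = 0.135 / 0.17902 ≈ 0.754.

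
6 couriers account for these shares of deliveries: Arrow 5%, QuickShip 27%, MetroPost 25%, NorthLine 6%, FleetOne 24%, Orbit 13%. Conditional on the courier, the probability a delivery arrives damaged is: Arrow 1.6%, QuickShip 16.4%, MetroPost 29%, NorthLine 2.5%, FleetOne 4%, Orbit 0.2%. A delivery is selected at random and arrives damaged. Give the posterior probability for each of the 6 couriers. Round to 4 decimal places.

Arrow 0.0062, QuickShip 0.3434, MetroPost 0.5623, NorthLine 0.0116, FleetOne 0.0745, Orbit 0.0020

By Bayes' rule, posterior ∝ prior × likelihood:
  Arrow: 0.05 × 0.016 = 0.0008
  QuickShip: 0.27 × 0.164 = 0.04428
  MetroPost: 0.25 × 0.29 = 0.0725
  NorthLine: 0.06 × 0.025 = 0.0015
  FleetOne: 0.24 × 0.04 = 0.0096
  Orbit: 0.13 × 0.002 = 0.00026
Sum = 0.12894.
P(Arrow | damaged) = 0.0008/0.12894 ≈ 0.0062
P(QuickShip | damaged) = 0.04428/0.12894 ≈ 0.3434
P(MetroPost | damaged) = 0.0725/0.12894 ≈ 0.5623
P(NorthLine | damaged) = 0.0015/0.12894 ≈ 0.0116
P(FleetOne | damaged) = 0.0096/0.12894 ≈ 0.0745
P(Orbit | damaged) = 0.00026/0.12894 ≈ 0.0020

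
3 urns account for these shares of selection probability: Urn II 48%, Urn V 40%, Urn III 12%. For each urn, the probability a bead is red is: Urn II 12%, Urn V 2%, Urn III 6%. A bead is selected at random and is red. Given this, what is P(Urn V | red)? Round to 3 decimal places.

Unnormalized posteriors (prior × likelihood):
  Urn II: 0.48 × 0.12 = 0.0576
  Urn V: 0.4 × 0.02 = 0.008
  Urn III: 0.12 × 0.06 = 0.0072
Sum = 0.0728.
P(Urn V | evidence) = 0.008 / 0.0728 ≈ 0.110.

0.110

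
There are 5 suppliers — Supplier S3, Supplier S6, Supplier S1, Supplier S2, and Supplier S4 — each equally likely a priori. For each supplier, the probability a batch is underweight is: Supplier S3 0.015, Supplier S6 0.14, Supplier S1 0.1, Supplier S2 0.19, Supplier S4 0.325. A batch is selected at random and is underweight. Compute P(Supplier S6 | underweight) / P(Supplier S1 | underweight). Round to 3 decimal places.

1.400

Since the prior is uniform, the posterior is proportional to the likelihood:
  Supplier S3: 0.015
  Supplier S6: 0.14
  Supplier S1: 0.1
  Supplier S2: 0.19
  Supplier S4: 0.325
Sum = 0.77.
The ratio is 0.14 / 0.1 (the normalizer cancels) = 1.400.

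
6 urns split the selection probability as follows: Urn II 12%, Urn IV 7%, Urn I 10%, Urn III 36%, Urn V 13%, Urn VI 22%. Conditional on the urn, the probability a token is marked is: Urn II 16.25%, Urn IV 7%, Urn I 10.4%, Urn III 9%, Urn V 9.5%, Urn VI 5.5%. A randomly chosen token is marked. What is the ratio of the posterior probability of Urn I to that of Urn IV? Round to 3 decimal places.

2.122

Unnormalized posteriors (prior × likelihood):
  Urn II: 0.12 × 0.1625 = 0.0195
  Urn IV: 0.07 × 0.07 = 0.0049
  Urn I: 0.1 × 0.104 = 0.0104
  Urn III: 0.36 × 0.09 = 0.0324
  Urn V: 0.13 × 0.095 = 0.01235
  Urn VI: 0.22 × 0.055 = 0.0121
Sum = 0.09165.
The ratio is 0.0104 / 0.0049 (the normalizer cancels) = 2.122.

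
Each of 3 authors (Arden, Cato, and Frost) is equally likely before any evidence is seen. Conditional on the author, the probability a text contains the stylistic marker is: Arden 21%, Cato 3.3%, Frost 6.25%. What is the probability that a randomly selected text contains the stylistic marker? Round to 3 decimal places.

0.102

With a uniform prior (1/3 each), posterior ∝ likelihood:
  Arden: 0.21
  Cato: 0.033
  Frost: 0.0625
P(marker) = (1/3) × (0.21 + 0.033 + 0.0625) = 0.3055/3 ≈ 0.102.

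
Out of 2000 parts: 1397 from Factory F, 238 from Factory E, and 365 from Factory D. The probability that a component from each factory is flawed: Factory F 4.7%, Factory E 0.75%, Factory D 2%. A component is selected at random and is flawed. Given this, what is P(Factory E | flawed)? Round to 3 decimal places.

Compute prior × likelihood for every hypothesis:
  Factory F: 0.6985 × 0.047 = 0.0328295
  Factory E: 0.119 × 0.0075 = 0.0008925
  Factory D: 0.1825 × 0.02 = 0.00365
Normalizing constant = 0.037372.
P(Factory E | evidence) = 0.0008925 / 0.037372 ≈ 0.024.

0.024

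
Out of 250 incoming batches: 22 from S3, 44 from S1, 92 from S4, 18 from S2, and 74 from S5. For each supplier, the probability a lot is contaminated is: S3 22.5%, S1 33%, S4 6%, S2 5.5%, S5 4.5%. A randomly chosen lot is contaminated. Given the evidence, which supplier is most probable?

S1

Prior × likelihood for each hypothesis:
  S3: 0.088 × 0.225 = 0.0198
  S1: 0.176 × 0.33 = 0.05808
  S4: 0.368 × 0.06 = 0.02208
  S2: 0.072 × 0.055 = 0.00396
  S5: 0.296 × 0.045 = 0.01332
Sum = 0.11724.
Largest term belongs to S1, so S1 is most probable.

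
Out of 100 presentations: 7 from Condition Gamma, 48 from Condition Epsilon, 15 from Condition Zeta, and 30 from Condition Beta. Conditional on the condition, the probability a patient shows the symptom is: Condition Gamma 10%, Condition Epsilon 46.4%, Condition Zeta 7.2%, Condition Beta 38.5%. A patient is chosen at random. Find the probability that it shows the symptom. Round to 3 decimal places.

0.356

Prior × likelihood for each hypothesis:
  Condition Gamma: 0.07 × 0.1 = 0.007
  Condition Epsilon: 0.48 × 0.464 = 0.22272
  Condition Zeta: 0.15 × 0.072 = 0.0108
  Condition Beta: 0.3 × 0.385 = 0.1155
P(symptomatic) = 0.007 + 0.22272 + 0.0108 + 0.1155 = 0.35602 → 0.356.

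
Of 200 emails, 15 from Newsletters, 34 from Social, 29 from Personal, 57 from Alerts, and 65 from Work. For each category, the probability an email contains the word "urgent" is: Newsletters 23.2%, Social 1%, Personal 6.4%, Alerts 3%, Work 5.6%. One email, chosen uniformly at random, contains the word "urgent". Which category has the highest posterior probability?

Prior × likelihood for each hypothesis:
  Newsletters: 0.075 × 0.232 = 0.0174
  Social: 0.17 × 0.01 = 0.0017
  Personal: 0.145 × 0.064 = 0.00928
  Alerts: 0.285 × 0.03 = 0.00855
  Work: 0.325 × 0.056 = 0.0182
Total = 0.05513.
Largest term belongs to Work, so Work is most probable.

Work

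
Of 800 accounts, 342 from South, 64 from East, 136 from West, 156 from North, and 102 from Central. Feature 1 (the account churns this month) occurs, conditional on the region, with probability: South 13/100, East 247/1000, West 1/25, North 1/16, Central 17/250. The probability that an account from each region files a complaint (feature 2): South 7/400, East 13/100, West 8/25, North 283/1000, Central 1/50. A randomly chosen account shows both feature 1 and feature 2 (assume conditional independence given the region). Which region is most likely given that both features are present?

North

Compute prior × likelihood for every hypothesis:
  South: 0.4275 × 0.13 × 0.0175 = 0.0009725625
  East: 0.08 × 0.247 × 0.13 = 0.0025688
  West: 0.17 × 0.04 × 0.32 = 0.002176
  North: 0.195 × 0.0625 × 0.283 = 0.0034490625
  Central: 0.1275 × 0.068 × 0.02 = 0.0001734
Normalizing constant = 0.009339825.
Largest term belongs to North, so North is most probable.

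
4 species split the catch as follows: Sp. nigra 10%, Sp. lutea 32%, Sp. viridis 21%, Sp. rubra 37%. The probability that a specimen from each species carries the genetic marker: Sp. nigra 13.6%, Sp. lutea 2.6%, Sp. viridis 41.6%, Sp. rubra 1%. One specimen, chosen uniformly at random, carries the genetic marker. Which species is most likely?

Unnormalized posteriors (prior × likelihood):
  Sp. nigra: 0.1 × 0.136 = 0.0136
  Sp. lutea: 0.32 × 0.026 = 0.00832
  Sp. viridis: 0.21 × 0.416 = 0.08736
  Sp. rubra: 0.37 × 0.01 = 0.0037
Sum = 0.11298.
Largest term belongs to Sp. viridis, so Sp. viridis is most probable.

Sp. viridis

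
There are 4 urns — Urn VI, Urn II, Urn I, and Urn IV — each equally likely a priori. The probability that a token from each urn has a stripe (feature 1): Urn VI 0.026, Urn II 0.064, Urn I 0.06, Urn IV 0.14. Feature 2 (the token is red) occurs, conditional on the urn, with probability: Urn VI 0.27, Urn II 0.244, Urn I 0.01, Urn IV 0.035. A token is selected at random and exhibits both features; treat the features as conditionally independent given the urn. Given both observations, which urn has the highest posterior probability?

With a uniform prior (1/4 each), posterior ∝ likelihood:
  Urn VI: 0.026 × 0.27 = 0.00702
  Urn II: 0.064 × 0.244 = 0.015616
  Urn I: 0.06 × 0.01 = 0.0006
  Urn IV: 0.14 × 0.035 = 0.0049
Total = 0.028136.
Largest term belongs to Urn II, so Urn II is most probable.

Urn II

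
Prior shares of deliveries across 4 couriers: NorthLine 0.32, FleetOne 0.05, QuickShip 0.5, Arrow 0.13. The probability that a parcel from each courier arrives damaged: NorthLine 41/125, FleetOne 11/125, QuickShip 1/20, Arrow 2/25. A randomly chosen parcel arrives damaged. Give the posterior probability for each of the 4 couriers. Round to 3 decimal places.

By Bayes' rule, posterior ∝ prior × likelihood:
  NorthLine: 0.32 × 0.328 = 0.10496
  FleetOne: 0.05 × 0.088 = 0.0044
  QuickShip: 0.5 × 0.05 = 0.025
  Arrow: 0.13 × 0.08 = 0.0104
Sum = 0.14476.
P(NorthLine | damaged) = 0.10496/0.14476 ≈ 0.725
P(FleetOne | damaged) = 0.0044/0.14476 ≈ 0.030
P(QuickShip | damaged) = 0.025/0.14476 ≈ 0.173
P(Arrow | damaged) = 0.0104/0.14476 ≈ 0.072

NorthLine 0.725, FleetOne 0.030, QuickShip 0.173, Arrow 0.072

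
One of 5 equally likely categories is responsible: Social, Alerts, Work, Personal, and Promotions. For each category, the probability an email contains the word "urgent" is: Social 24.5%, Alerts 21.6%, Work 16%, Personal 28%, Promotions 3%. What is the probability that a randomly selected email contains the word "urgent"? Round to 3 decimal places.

Since the prior is uniform, the posterior is proportional to the likelihood:
  Social: 0.245
  Alerts: 0.216
  Work: 0.16
  Personal: 0.28
  Promotions: 0.03
P(urgent-flag) = (1/5) × (0.245 + 0.216 + 0.16 + 0.28 + 0.03) = 0.931/5 ≈ 0.186.

0.186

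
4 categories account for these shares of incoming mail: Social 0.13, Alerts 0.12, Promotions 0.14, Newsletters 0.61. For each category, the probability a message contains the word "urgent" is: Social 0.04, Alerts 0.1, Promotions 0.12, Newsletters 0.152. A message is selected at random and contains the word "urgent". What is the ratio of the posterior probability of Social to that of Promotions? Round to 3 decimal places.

Prior × likelihood for each hypothesis:
  Social: 0.13 × 0.04 = 0.0052
  Alerts: 0.12 × 0.1 = 0.012
  Promotions: 0.14 × 0.12 = 0.0168
  Newsletters: 0.61 × 0.152 = 0.09272
Total = 0.12672.
The ratio is 0.0052 / 0.0168 (the normalizer cancels) = 0.310.

0.310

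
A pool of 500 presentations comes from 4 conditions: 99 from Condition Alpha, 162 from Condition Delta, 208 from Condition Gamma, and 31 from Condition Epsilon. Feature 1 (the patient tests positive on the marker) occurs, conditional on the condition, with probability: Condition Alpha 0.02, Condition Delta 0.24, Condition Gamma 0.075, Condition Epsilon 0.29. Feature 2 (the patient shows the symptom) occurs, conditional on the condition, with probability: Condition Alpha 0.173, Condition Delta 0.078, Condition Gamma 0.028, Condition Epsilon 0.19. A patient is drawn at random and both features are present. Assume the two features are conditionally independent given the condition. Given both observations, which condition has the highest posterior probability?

By Bayes' rule, posterior ∝ prior × likelihood:
  Condition Alpha: 0.198 × 0.02 × 0.173 = 0.00068508
  Condition Delta: 0.324 × 0.24 × 0.078 = 0.00606528
  Condition Gamma: 0.416 × 0.075 × 0.028 = 0.0008736
  Condition Epsilon: 0.062 × 0.29 × 0.19 = 0.0034162
Sum = 0.01104016.
Largest term belongs to Condition Delta, so Condition Delta is most probable.

Condition Delta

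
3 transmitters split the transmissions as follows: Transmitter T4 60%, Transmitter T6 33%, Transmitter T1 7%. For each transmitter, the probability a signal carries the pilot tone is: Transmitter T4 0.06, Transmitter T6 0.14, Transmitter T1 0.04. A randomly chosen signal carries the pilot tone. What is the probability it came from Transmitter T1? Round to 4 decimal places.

0.0329

By Bayes' rule, posterior ∝ prior × likelihood:
  Transmitter T4: 0.6 × 0.06 = 0.036
  Transmitter T6: 0.33 × 0.14 = 0.0462
  Transmitter T1: 0.07 × 0.04 = 0.0028
Total = 0.085.
P(Transmitter T1 | evidence) = 0.0028 / 0.085 ≈ 0.0329.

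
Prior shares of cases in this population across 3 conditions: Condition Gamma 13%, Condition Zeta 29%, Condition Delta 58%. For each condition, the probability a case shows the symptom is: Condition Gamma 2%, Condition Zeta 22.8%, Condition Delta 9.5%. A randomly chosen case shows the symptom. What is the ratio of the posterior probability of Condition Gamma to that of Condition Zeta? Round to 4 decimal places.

0.0393

By Bayes' rule, posterior ∝ prior × likelihood:
  Condition Gamma: 0.13 × 0.02 = 0.0026
  Condition Zeta: 0.29 × 0.228 = 0.06612
  Condition Delta: 0.58 × 0.095 = 0.0551
Sum = 0.12382.
The ratio is 0.0026 / 0.06612 (the normalizer cancels) = 0.0393.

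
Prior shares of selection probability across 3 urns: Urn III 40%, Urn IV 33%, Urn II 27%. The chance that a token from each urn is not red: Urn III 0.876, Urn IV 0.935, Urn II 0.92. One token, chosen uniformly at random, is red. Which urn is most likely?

Taking complements, P(red | each) = Urn III 0.124, Urn IV 0.065, Urn II 0.08.
Compute prior × likelihood for every hypothesis:
  Urn III: 0.4 × 0.124 = 0.0496
  Urn IV: 0.33 × 0.065 = 0.02145
  Urn II: 0.27 × 0.08 = 0.0216
Sum = 0.09265.
Largest term belongs to Urn III, so Urn III is most probable.

Urn III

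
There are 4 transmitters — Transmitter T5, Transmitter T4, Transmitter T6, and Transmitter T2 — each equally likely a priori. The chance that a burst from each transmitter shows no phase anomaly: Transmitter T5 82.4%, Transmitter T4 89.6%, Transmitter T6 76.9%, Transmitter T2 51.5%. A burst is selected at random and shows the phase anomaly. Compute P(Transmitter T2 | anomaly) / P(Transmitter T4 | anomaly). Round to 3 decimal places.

4.663

Taking complements, P(anomaly | each) = Transmitter T5 0.176, Transmitter T4 0.104, Transmitter T6 0.231, Transmitter T2 0.485.
Since the prior is uniform, the posterior is proportional to the likelihood:
  Transmitter T5: 0.176
  Transmitter T4: 0.104
  Transmitter T6: 0.231
  Transmitter T2: 0.485
Sum = 0.996.
The ratio is 0.485 / 0.104 (the normalizer cancels) = 4.663.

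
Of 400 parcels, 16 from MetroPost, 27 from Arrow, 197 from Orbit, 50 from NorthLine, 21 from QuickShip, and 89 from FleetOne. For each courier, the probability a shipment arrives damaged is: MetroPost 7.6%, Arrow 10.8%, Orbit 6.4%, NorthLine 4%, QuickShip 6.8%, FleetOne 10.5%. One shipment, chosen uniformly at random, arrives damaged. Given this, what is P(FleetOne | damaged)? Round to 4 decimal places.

0.3166

Unnormalized posteriors (prior × likelihood):
  MetroPost: 0.04 × 0.076 = 0.00304
  Arrow: 0.0675 × 0.108 = 0.00729
  Orbit: 0.4925 × 0.064 = 0.03152
  NorthLine: 0.125 × 0.04 = 0.005
  QuickShip: 0.0525 × 0.068 = 0.00357
  FleetOne: 0.2225 × 0.105 = 0.0233625
Normalizing constant = 0.0737825.
P(FleetOne | evidence) = 0.0233625 / 0.0737825 ≈ 0.3166.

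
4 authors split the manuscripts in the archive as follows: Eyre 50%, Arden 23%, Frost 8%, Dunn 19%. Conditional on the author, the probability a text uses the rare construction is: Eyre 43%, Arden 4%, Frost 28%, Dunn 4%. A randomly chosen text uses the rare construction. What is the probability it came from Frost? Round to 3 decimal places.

Unnormalized posteriors (prior × likelihood):
  Eyre: 0.5 × 0.43 = 0.215
  Arden: 0.23 × 0.04 = 0.0092
  Frost: 0.08 × 0.28 = 0.0224
  Dunn: 0.19 × 0.04 = 0.0076
Normalizing constant = 0.2542.
P(Frost | evidence) = 0.0224 / 0.2542 ≈ 0.088.

0.088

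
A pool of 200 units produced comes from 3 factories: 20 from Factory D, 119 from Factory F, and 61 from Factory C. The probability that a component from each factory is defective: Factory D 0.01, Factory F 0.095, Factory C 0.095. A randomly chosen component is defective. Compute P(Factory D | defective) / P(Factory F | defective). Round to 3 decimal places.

Prior × likelihood for each hypothesis:
  Factory D: 0.1 × 0.01 = 0.001
  Factory F: 0.595 × 0.095 = 0.056525
  Factory C: 0.305 × 0.095 = 0.028975
Total = 0.0865.
The ratio is 0.001 / 0.056525 (the normalizer cancels) = 0.018.

0.018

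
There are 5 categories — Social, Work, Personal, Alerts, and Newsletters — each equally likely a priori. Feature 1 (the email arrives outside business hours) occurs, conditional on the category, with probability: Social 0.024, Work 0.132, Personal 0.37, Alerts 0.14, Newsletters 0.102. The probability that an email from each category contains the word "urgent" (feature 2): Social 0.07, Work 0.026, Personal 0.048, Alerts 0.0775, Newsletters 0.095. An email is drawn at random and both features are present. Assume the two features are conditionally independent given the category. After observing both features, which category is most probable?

Personal

With a uniform prior (1/5 each), posterior ∝ likelihood:
  Social: 0.024 × 0.07 = 0.00168
  Work: 0.132 × 0.026 = 0.003432
  Personal: 0.37 × 0.048 = 0.01776
  Alerts: 0.14 × 0.0775 = 0.01085
  Newsletters: 0.102 × 0.095 = 0.00969
Sum = 0.043412.
Largest term belongs to Personal, so Personal is most probable.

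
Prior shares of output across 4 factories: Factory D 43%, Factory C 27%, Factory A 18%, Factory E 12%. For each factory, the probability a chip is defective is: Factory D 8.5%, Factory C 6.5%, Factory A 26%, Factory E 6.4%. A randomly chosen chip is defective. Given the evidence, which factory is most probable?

Factory A

By Bayes' rule, posterior ∝ prior × likelihood:
  Factory D: 0.43 × 0.085 = 0.03655
  Factory C: 0.27 × 0.065 = 0.01755
  Factory A: 0.18 × 0.26 = 0.0468
  Factory E: 0.12 × 0.064 = 0.00768
Normalizing constant = 0.10858.
Largest term belongs to Factory A, so Factory A is most probable.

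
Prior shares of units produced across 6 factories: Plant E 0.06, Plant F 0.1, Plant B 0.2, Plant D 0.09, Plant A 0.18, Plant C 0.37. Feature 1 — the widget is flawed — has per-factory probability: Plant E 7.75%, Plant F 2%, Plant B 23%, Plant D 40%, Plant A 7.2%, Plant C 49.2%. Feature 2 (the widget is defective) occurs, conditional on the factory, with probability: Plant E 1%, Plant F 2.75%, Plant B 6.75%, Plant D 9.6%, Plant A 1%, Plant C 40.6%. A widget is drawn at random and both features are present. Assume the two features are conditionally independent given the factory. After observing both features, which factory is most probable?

Unnormalized posteriors (prior × likelihood):
  Plant E: 0.06 × 0.0775 × 0.01 = 0.0000465
  Plant F: 0.1 × 0.02 × 0.0275 = 0.000055
  Plant B: 0.2 × 0.23 × 0.0675 = 0.003105
  Plant D: 0.09 × 0.4 × 0.096 = 0.003456
  Plant A: 0.18 × 0.072 × 0.01 = 0.0001296
  Plant C: 0.37 × 0.492 × 0.406 = 0.07390824
Normalizing constant = 0.08070034.
Largest term belongs to Plant C, so Plant C is most probable.

Plant C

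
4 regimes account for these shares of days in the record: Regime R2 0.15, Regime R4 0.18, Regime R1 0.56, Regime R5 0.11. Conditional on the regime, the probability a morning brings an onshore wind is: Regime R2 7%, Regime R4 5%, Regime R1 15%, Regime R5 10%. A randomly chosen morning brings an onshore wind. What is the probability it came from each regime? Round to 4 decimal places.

Prior × likelihood for each hypothesis:
  Regime R2: 0.15 × 0.07 = 0.0105
  Regime R4: 0.18 × 0.05 = 0.009
  Regime R1: 0.56 × 0.15 = 0.084
  Regime R5: 0.11 × 0.1 = 0.011
Normalizing constant = 0.1145.
P(Regime R2 | onshore) = 0.0105/0.1145 ≈ 0.0917
P(Regime R4 | onshore) = 0.009/0.1145 ≈ 0.0786
P(Regime R1 | onshore) = 0.084/0.1145 ≈ 0.7336
P(Regime R5 | onshore) = 0.011/0.1145 ≈ 0.0961

Regime R2 0.0917, Regime R4 0.0786, Regime R1 0.7336, Regime R5 0.0961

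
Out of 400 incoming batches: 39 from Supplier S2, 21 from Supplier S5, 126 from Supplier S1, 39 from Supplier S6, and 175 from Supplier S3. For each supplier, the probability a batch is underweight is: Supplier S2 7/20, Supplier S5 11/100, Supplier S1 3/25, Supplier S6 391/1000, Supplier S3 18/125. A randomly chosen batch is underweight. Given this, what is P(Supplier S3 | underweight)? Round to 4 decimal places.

Unnormalized posteriors (prior × likelihood):
  Supplier S2: 0.0975 × 0.35 = 0.034125
  Supplier S5: 0.0525 × 0.11 = 0.005775
  Supplier S1: 0.315 × 0.12 = 0.0378
  Supplier S6: 0.0975 × 0.391 = 0.0381225
  Supplier S3: 0.4375 × 0.144 = 0.063
Total = 0.1788225.
P(Supplier S3 | evidence) = 0.063 / 0.1788225 ≈ 0.3523.

0.3523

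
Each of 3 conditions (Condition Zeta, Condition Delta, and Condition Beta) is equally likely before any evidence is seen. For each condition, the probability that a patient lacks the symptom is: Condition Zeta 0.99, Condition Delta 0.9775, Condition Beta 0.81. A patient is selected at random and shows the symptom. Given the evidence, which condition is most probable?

Condition Beta

Taking complements, P(symptomatic | each) = Condition Zeta 0.01, Condition Delta 0.0225, Condition Beta 0.19.
Since the prior is uniform, the posterior is proportional to the likelihood:
  Condition Zeta: 0.01
  Condition Delta: 0.0225
  Condition Beta: 0.19
Sum = 0.2225.
Largest term belongs to Condition Beta, so Condition Beta is most probable.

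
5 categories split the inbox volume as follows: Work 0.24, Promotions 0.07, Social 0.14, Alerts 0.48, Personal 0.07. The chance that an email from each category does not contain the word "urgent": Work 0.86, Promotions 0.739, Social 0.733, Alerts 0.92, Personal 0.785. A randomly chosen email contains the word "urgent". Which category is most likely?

Taking complements, P(urgent-flag | each) = Work 0.14, Promotions 0.261, Social 0.267, Alerts 0.08, Personal 0.215.
Compute prior × likelihood for every hypothesis:
  Work: 0.24 × 0.14 = 0.0336
  Promotions: 0.07 × 0.261 = 0.01827
  Social: 0.14 × 0.267 = 0.03738
  Alerts: 0.48 × 0.08 = 0.0384
  Personal: 0.07 × 0.215 = 0.01505
Total = 0.1427.
Largest term belongs to Alerts, so Alerts is most probable.

Alerts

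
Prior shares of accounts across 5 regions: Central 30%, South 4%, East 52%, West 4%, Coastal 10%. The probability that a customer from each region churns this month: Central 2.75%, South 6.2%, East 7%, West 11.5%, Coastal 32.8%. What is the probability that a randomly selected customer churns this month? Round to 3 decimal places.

Compute prior × likelihood for every hypothesis:
  Central: 0.3 × 0.0275 = 0.00825
  South: 0.04 × 0.062 = 0.00248
  East: 0.52 × 0.07 = 0.0364
  West: 0.04 × 0.115 = 0.0046
  Coastal: 0.1 × 0.328 = 0.0328
P(churn) = 0.00825 + 0.00248 + 0.0364 + 0.0046 + 0.0328 = 0.08453 → 0.085.

0.085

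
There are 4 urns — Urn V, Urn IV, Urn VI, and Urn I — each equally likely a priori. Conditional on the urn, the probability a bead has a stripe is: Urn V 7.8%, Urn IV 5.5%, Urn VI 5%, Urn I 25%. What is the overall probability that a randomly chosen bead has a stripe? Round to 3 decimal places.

With a uniform prior (1/4 each), posterior ∝ likelihood:
  Urn V: 0.078
  Urn IV: 0.055
  Urn VI: 0.05
  Urn I: 0.25
P(striped) = (1/4) × (0.078 + 0.055 + 0.05 + 0.25) = 0.433/4 ≈ 0.108.

0.108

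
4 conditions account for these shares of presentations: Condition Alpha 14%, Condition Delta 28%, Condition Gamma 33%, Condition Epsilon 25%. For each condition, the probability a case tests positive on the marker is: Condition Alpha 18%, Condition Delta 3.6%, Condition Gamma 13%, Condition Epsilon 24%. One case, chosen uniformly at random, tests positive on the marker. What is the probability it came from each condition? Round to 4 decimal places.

By Bayes' rule, posterior ∝ prior × likelihood:
  Condition Alpha: 0.14 × 0.18 = 0.0252
  Condition Delta: 0.28 × 0.036 = 0.01008
  Condition Gamma: 0.33 × 0.13 = 0.0429
  Condition Epsilon: 0.25 × 0.24 = 0.06
Normalizing constant = 0.13818.
P(Condition Alpha | marker-positive) = 0.0252/0.13818 ≈ 0.1824
P(Condition Delta | marker-positive) = 0.01008/0.13818 ≈ 0.0729
P(Condition Gamma | marker-positive) = 0.0429/0.13818 ≈ 0.3105
P(Condition Epsilon | marker-positive) = 0.06/0.13818 ≈ 0.4342
(Check: 0.1824+0.0729+0.3105+0.4342 = 1.0000.)

Condition Alpha 0.1824, Condition Delta 0.0729, Condition Gamma 0.3105, Condition Epsilon 0.4342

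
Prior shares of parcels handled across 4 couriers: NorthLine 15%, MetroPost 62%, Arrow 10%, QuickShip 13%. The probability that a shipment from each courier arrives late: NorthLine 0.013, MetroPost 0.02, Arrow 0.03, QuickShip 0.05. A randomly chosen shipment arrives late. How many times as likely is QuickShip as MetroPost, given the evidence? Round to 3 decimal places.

Unnormalized posteriors (prior × likelihood):
  NorthLine: 0.15 × 0.013 = 0.00195
  MetroPost: 0.62 × 0.02 = 0.0124
  Arrow: 0.1 × 0.03 = 0.003
  QuickShip: 0.13 × 0.05 = 0.0065
Sum = 0.02385.
The ratio is 0.0065 / 0.0124 (the normalizer cancels) = 0.524.

0.524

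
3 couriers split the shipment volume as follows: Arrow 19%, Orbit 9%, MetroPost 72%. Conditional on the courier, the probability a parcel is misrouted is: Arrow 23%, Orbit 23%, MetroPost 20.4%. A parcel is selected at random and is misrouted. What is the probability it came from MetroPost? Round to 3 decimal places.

0.695

Unnormalized posteriors (prior × likelihood):
  Arrow: 0.19 × 0.23 = 0.0437
  Orbit: 0.09 × 0.23 = 0.0207
  MetroPost: 0.72 × 0.204 = 0.14688
Sum = 0.21128.
P(MetroPost | evidence) = 0.14688 / 0.21128 ≈ 0.695.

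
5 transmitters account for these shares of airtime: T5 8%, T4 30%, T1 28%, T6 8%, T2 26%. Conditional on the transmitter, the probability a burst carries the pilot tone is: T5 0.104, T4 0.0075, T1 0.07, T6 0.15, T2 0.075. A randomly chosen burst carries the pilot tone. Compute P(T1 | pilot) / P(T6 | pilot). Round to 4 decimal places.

1.6333

Unnormalized posteriors (prior × likelihood):
  T5: 0.08 × 0.104 = 0.00832
  T4: 0.3 × 0.0075 = 0.00225
  T1: 0.28 × 0.07 = 0.0196
  T6: 0.08 × 0.15 = 0.012
  T2: 0.26 × 0.075 = 0.0195
Total = 0.06167.
The ratio is 0.0196 / 0.012 (the normalizer cancels) = 1.6333.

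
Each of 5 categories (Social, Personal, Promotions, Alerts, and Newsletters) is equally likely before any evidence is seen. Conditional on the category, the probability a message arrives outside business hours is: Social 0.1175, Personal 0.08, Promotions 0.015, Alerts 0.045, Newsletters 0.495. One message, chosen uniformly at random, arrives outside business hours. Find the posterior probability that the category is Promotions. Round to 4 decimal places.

0.0199

Since the prior is uniform, the posterior is proportional to the likelihood:
  Social: 0.1175
  Personal: 0.08
  Promotions: 0.015
  Alerts: 0.045
  Newsletters: 0.495
Sum = 0.7525.
P(Promotions | evidence) = 0.015 / 0.7525 ≈ 0.0199.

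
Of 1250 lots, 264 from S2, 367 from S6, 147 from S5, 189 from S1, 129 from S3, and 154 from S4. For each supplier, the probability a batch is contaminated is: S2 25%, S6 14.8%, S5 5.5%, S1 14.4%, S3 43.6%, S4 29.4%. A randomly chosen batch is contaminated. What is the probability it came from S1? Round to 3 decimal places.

0.106

Compute prior × likelihood for every hypothesis:
  S2: 0.2112 × 0.25 = 0.0528
  S6: 0.2936 × 0.148 = 0.0434528
  S5: 0.1176 × 0.055 = 0.006468
  S1: 0.1512 × 0.144 = 0.0217728
  S3: 0.1032 × 0.436 = 0.0449952
  S4: 0.1232 × 0.294 = 0.0362208
Normalizing constant = 0.2057096.
P(S1 | evidence) = 0.0217728 / 0.2057096 ≈ 0.106.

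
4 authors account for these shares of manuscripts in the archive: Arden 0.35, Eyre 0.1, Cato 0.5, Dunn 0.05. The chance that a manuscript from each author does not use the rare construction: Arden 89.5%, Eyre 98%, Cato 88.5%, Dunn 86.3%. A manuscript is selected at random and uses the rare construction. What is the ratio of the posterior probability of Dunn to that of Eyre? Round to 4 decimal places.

Taking complements, P(rare-form | each) = Arden 0.105, Eyre 0.02, Cato 0.115, Dunn 0.137.
Prior × likelihood for each hypothesis:
  Arden: 0.35 × 0.105 = 0.03675
  Eyre: 0.1 × 0.02 = 0.002
  Cato: 0.5 × 0.115 = 0.0575
  Dunn: 0.05 × 0.137 = 0.00685
Sum = 0.1031.
The ratio is 0.00685 / 0.002 (the normalizer cancels) = 3.4250.

3.4250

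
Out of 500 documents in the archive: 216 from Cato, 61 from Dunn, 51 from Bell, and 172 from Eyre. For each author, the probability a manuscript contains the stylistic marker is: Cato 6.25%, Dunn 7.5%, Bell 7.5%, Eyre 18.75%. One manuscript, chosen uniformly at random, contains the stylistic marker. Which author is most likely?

Prior × likelihood for each hypothesis:
  Cato: 0.432 × 0.0625 = 0.027
  Dunn: 0.122 × 0.075 = 0.00915
  Bell: 0.102 × 0.075 = 0.00765
  Eyre: 0.344 × 0.1875 = 0.0645
Total = 0.1083.
Largest term belongs to Eyre, so Eyre is most probable.

Eyre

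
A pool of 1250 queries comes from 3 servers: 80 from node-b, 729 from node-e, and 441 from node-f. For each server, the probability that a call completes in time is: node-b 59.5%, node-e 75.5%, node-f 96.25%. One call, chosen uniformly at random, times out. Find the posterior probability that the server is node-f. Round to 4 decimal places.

0.0727

Taking complements, P(timeout | each) = node-b 0.405, node-e 0.245, node-f 0.0375.
By Bayes' rule, posterior ∝ prior × likelihood:
  node-b: 0.064 × 0.405 = 0.02592
  node-e: 0.5832 × 0.245 = 0.142884
  node-f: 0.3528 × 0.0375 = 0.01323
Total = 0.182034.
P(node-f | evidence) = 0.01323 / 0.182034 ≈ 0.0727.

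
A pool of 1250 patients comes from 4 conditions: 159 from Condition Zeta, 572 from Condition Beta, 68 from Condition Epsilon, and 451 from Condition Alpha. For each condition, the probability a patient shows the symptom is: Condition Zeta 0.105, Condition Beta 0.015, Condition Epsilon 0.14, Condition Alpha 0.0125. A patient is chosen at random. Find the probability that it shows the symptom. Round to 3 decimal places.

0.032

Compute prior × likelihood for every hypothesis:
  Condition Zeta: 0.1272 × 0.105 = 0.013356
  Condition Beta: 0.4576 × 0.015 = 0.006864
  Condition Epsilon: 0.0544 × 0.14 = 0.007616
  Condition Alpha: 0.3608 × 0.0125 = 0.00451
P(symptomatic) = 0.013356 + 0.006864 + 0.007616 + 0.00451 = 0.032346 → 0.032.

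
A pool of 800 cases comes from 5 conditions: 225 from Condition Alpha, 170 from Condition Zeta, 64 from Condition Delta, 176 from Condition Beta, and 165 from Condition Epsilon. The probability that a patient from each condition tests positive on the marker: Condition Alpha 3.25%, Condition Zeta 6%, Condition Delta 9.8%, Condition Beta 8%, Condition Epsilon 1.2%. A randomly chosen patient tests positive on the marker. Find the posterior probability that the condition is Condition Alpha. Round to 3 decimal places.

Unnormalized posteriors (prior × likelihood):
  Condition Alpha: 0.28125 × 0.0325 = 0.009140625
  Condition Zeta: 0.2125 × 0.06 = 0.01275
  Condition Delta: 0.08 × 0.098 = 0.00784
  Condition Beta: 0.22 × 0.08 = 0.0176
  Condition Epsilon: 0.20625 × 0.012 = 0.002475
Total = 0.049805625.
P(Condition Alpha | evidence) = 0.009140625 / 0.049805625 ≈ 0.184.

0.184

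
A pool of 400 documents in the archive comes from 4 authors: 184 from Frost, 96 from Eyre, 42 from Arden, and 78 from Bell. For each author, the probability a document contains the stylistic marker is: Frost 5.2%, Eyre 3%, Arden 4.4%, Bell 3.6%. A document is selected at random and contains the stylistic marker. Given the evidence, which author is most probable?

By Bayes' rule, posterior ∝ prior × likelihood:
  Frost: 0.46 × 0.052 = 0.02392
  Eyre: 0.24 × 0.03 = 0.0072
  Arden: 0.105 × 0.044 = 0.00462
  Bell: 0.195 × 0.036 = 0.00702
Normalizing constant = 0.04276.
Largest term belongs to Frost, so Frost is most probable.

Frost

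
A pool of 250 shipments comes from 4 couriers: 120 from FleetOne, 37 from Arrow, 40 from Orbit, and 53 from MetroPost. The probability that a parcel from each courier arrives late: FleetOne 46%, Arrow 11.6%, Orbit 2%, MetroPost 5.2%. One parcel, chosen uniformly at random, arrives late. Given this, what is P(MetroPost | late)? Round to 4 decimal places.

0.0437

Compute prior × likelihood for every hypothesis:
  FleetOne: 0.48 × 0.46 = 0.2208
  Arrow: 0.148 × 0.116 = 0.017168
  Orbit: 0.16 × 0.02 = 0.0032
  MetroPost: 0.212 × 0.052 = 0.011024
Sum = 0.252192.
P(MetroPost | evidence) = 0.011024 / 0.252192 ≈ 0.0437.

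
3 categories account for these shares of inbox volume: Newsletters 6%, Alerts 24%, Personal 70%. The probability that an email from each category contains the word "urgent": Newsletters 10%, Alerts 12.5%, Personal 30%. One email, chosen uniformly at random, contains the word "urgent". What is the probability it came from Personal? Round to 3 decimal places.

0.854

Unnormalized posteriors (prior × likelihood):
  Newsletters: 0.06 × 0.1 = 0.006
  Alerts: 0.24 × 0.125 = 0.03
  Personal: 0.7 × 0.3 = 0.21
Normalizing constant = 0.246.
P(Personal | evidence) = 0.21 / 0.246 ≈ 0.854.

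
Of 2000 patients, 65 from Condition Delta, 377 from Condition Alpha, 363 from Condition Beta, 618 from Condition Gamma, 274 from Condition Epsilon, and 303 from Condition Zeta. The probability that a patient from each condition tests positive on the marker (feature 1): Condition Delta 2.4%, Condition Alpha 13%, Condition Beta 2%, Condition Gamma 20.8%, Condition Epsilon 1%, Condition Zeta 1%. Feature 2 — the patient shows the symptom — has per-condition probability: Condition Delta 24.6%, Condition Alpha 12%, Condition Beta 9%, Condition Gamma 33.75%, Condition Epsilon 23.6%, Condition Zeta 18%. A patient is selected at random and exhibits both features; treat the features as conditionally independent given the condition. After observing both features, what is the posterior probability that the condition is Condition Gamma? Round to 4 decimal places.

By Bayes' rule, posterior ∝ prior × likelihood:
  Condition Delta: 0.0325 × 0.024 × 0.246 = 0.00019188
  Condition Alpha: 0.1885 × 0.13 × 0.12 = 0.0029406
  Condition Beta: 0.1815 × 0.02 × 0.09 = 0.0003267
  Condition Gamma: 0.309 × 0.208 × 0.3375 = 0.0216918
  Condition Epsilon: 0.137 × 0.01 × 0.236 = 0.00032332
  Condition Zeta: 0.1515 × 0.01 × 0.18 = 0.0002727
Normalizing constant = 0.025747.
P(Condition Gamma | evidence) = 0.0216918 / 0.025747 ≈ 0.8425.

0.8425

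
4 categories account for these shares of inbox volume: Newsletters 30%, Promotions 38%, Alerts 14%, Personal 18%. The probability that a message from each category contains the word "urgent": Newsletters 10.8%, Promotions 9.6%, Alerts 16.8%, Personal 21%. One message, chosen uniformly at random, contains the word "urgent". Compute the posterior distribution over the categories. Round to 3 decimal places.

Newsletters 0.249, Promotions 0.280, Alerts 0.181, Personal 0.290

By Bayes' rule, posterior ∝ prior × likelihood:
  Newsletters: 0.3 × 0.108 = 0.0324
  Promotions: 0.38 × 0.096 = 0.03648
  Alerts: 0.14 × 0.168 = 0.02352
  Personal: 0.18 × 0.21 = 0.0378
Total = 0.1302.
P(Newsletters | urgent-flag) = 0.0324/0.1302 ≈ 0.249
P(Promotions | urgent-flag) = 0.03648/0.1302 ≈ 0.280
P(Alerts | urgent-flag) = 0.02352/0.1302 ≈ 0.181
P(Personal | urgent-flag) = 0.0378/0.1302 ≈ 0.290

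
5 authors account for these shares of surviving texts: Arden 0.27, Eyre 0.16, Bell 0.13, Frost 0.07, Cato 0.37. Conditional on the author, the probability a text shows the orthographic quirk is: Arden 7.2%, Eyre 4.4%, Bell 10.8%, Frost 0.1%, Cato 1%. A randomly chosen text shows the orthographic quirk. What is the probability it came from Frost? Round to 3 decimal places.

Unnormalized posteriors (prior × likelihood):
  Arden: 0.27 × 0.072 = 0.01944
  Eyre: 0.16 × 0.044 = 0.00704
  Bell: 0.13 × 0.108 = 0.01404
  Frost: 0.07 × 0.001 = 0.00007
  Cato: 0.37 × 0.01 = 0.0037
Normalizing constant = 0.04429.
P(Frost | evidence) = 0.00007 / 0.04429 ≈ 0.002.

0.002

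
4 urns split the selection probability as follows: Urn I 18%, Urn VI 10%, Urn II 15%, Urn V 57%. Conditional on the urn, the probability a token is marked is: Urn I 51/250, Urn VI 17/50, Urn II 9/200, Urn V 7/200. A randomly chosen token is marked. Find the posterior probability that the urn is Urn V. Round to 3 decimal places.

Prior × likelihood for each hypothesis:
  Urn I: 0.18 × 0.204 = 0.03672
  Urn VI: 0.1 × 0.34 = 0.034
  Urn II: 0.15 × 0.045 = 0.00675
  Urn V: 0.57 × 0.035 = 0.01995
Total = 0.09742.
P(Urn V | evidence) = 0.01995 / 0.09742 ≈ 0.205.

0.205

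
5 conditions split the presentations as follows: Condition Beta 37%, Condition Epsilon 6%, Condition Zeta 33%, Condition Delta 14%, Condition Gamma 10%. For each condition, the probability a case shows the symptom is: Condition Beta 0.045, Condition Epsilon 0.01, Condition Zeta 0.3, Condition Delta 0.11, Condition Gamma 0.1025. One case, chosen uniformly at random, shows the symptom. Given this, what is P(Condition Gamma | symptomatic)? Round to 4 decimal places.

Prior × likelihood for each hypothesis:
  Condition Beta: 0.37 × 0.045 = 0.01665
  Condition Epsilon: 0.06 × 0.01 = 0.0006
  Condition Zeta: 0.33 × 0.3 = 0.099
  Condition Delta: 0.14 × 0.11 = 0.0154
  Condition Gamma: 0.1 × 0.1025 = 0.01025
Total = 0.1419.
P(Condition Gamma | evidence) = 0.01025 / 0.1419 ≈ 0.0722.

0.0722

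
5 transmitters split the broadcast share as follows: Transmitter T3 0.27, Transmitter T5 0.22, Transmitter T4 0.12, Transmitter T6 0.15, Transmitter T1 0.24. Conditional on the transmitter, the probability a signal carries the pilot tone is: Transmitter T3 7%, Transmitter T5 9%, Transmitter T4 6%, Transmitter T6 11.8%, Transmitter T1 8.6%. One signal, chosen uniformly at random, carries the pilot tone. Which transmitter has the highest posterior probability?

Transmitter T1

Compute prior × likelihood for every hypothesis:
  Transmitter T3: 0.27 × 0.07 = 0.0189
  Transmitter T5: 0.22 × 0.09 = 0.0198
  Transmitter T4: 0.12 × 0.06 = 0.0072
  Transmitter T6: 0.15 × 0.118 = 0.0177
  Transmitter T1: 0.24 × 0.086 = 0.02064
Sum = 0.08424.
Largest term belongs to Transmitter T1, so Transmitter T1 is most probable.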